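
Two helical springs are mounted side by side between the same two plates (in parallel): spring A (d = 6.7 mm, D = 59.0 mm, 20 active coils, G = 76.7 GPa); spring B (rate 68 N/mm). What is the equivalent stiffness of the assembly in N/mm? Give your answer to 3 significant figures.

k_A = Gd⁴/(8D³N_a) = (76.7×10³)(6.7⁴)/(8·59.0³·20) = 4.7035 N/mm
Parallel: k_eq = 4.7035 + 68 = 72.703 N/mm

72.7 N/mm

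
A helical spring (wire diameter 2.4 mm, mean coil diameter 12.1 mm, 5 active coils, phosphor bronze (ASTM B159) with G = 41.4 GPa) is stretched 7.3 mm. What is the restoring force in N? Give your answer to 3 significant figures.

k = Gd⁴/(8D³N_a) = (41.4×10³)(2.4⁴)/(8·12.1³·5) = 19.383 N/mm
F = k·δ = 19.383 × 7.3 = 141.5 N

141 N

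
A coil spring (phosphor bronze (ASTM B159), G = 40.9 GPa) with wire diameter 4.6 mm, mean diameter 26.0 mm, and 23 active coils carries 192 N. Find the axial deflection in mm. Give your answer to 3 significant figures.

33.9 mm

k = Gd⁴/(8D³N_a) = (40.9×10³)(4.6⁴)/(8·26.0³·23) = 5.6626 N/mm
δ = F/k = 192 / 5.6626 = 33.907 mm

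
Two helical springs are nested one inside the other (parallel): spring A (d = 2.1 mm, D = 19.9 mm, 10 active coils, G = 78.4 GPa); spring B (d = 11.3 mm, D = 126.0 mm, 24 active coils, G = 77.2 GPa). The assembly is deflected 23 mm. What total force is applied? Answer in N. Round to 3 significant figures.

k_A = Gd⁴/(8D³N_a) = (78.4×10³)(2.1⁴)/(8·19.9³·10) = 2.4185 N/mm
k_B = Gd⁴/(8D³N_a) = (77.2×10³)(11.3⁴)/(8·126.0³·24) = 3.2773 N/mm
Parallel: k_eq = 2.4185 + 3.2773 = 5.6958 N/mm
F = k_eq·δ = 5.6958·23 = 131 N

131 N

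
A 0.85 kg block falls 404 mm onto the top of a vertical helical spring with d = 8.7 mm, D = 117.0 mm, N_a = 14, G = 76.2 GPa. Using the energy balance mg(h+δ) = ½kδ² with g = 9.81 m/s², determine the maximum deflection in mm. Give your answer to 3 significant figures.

56.2 mm

k = Gd⁴/(8D³N_a) = (76.2×10³)(8.7⁴)/(8·117.0³·14) = 2.4336 N/mm
W = mg = 0.85 × 9.81 = 8.3385 N
½kδ² − Wδ − Wh = 0 → δ = (W + √(W² + 2kWh))/k
δ = (8.3385 + √(69.531 + 16396.7))/2.4336 = (8.3385 + 128.32)/2.4336 = 56.154 mm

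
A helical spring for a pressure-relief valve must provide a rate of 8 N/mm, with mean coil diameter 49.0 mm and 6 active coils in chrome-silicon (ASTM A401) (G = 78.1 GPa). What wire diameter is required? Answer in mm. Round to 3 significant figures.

d = (8D³N_a·k / G)^(1/4) = (8·49.0³·6·8 / (78.1×10³))^0.25
  = (578.45)^0.25 = 4.9042 mm

4.90 mm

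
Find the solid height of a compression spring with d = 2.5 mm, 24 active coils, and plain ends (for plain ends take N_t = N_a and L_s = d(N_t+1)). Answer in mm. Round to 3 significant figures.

62.5 mm

plain ends: N_t = N_a = 24
L_s = d·(N_t+1) = 2.5 × 25 = 62.5 mm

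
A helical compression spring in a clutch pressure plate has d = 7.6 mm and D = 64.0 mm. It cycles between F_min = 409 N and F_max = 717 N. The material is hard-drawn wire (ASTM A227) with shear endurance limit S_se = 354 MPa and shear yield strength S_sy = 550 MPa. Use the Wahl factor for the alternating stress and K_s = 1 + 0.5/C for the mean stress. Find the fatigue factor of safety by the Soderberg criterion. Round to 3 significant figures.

1.69

C = D/d = 64.0/7.6 = 8.4211; K_W = (4C−1)/(4C−4)+0.615/C = 1.1741; K_s = 1+0.5/C = 1.0594
F_a = (F_max−F_min)/2 = 154 N; F_m = (F_max+F_min)/2 = 563 N
τ_a = K_W·8F_aD/(πd³) = 1.1741 × 57.174 = 67.128 MPa
τ_m = K_s·8F_mD/(πd³) = 1.0594 × 209.02 = 221.43 MPa
Soderberg: 1/n_f = τ_a/S_se + τ_m/S_sy = 67.128/354 + 221.43/550 = 0.18963 + 0.40260 = 0.59223
n_f = 1/0.59223 = 1.689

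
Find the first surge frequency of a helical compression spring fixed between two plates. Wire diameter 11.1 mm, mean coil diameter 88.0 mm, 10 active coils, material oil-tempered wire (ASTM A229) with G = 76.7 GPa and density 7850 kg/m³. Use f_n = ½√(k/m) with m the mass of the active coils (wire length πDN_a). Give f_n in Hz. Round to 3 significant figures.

k = Gd⁴/(8D³N_a) = (76.7×10³)(11.1⁴)/(8·88.0³·10) = 21.357 N/mm = 21357 N/m
Wire length L = πDN_a = π·88.0·10 = 2764.6 mm
m = ρ·(πd²/4)·L = 7850 × 96.769×10⁻⁶ m² × 2.7646 m = 2.1001 kg
f_n = ½√(k/m) = 0.5·√(21357/2.1001) = 0.5·√(10170) = 50.423 Hz

50.4 Hz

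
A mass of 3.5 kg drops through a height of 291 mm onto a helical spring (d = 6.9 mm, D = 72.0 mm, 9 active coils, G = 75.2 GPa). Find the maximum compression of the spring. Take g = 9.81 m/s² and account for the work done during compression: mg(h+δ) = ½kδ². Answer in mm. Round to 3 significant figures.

k = Gd⁴/(8D³N_a) = (75.2×10³)(6.9⁴)/(8·72.0³·9) = 6.3428 N/mm
W = mg = 3.5 × 9.81 = 34.335 N
½kδ² − Wδ − Wh = 0 → δ = (W + √(W² + 2kWh))/k
δ = (34.335 + √(1178.9 + 126749))/6.3428 = (34.335 + 357.67)/6.3428 = 61.803 mm

61.8 mm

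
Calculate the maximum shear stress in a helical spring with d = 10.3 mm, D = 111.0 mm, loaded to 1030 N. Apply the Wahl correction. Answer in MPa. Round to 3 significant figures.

Spring index C = D/d = 111.0/10.3 = 10.7767
K_W = (4C−1)/(4C−4) + 0.615/C = 42.107/39.107 + 0.0571 = 1.1338
τ₀ = 8FD/(πd³) = 8·1030·111.0/(π·10.3³) = 914640/3432.9 = 266.43 MPa
τ_max = K·τ₀ = 1.1338 × 266.43 = 302.08 MPa

302 MPa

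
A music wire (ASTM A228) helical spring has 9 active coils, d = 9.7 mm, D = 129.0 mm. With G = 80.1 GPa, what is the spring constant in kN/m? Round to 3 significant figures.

k = Gd⁴/(8D³N_a) = (80.1×10³ × 9.7⁴) / (8 × 129.0³ × 9)
  = 7.0912e+08 / 1.54562e+08 = 4.5879 N/mm

4.59 kN/m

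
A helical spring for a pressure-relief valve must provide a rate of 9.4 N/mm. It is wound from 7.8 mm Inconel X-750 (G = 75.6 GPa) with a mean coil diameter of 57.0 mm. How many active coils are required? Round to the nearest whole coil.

N_a = Gd⁴/(8D³k) = (75.6×10³ × 7.8⁴)/(8 × 57.0³ × 9.4)
    = 2.79834e+08 / 1.39265e+07 = 20.09 → 20 coils

20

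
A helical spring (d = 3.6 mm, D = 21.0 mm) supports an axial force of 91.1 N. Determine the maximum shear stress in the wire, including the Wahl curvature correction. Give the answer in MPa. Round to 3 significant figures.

132 MPa

Spring index C = D/d = 21.0/3.6 = 5.8333
K_W = (4C−1)/(4C−4) + 0.615/C = 22.333/19.333 + 0.1054 = 1.2606
τ₀ = 8FD/(πd³) = 8·91.1·21.0/(π·3.6³) = 15304.8/146.57 = 104.42 MPa
τ_max = K·τ₀ = 1.2606 × 104.42 = 131.63 MPa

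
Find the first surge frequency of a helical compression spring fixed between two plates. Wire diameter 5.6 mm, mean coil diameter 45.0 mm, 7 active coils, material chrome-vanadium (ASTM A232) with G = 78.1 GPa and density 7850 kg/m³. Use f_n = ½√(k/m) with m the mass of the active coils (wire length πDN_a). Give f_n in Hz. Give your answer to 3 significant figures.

140 Hz

k = Gd⁴/(8D³N_a) = (78.1×10³)(5.6⁴)/(8·45.0³·7) = 15.051 N/mm = 15051 N/m
Wire length L = πDN_a = π·45.0·7 = 989.6 mm
m = ρ·(πd²/4)·L = 7850 × 24.63×10⁻⁶ m² × 0.9896 m = 0.19134 kg
f_n = ½√(k/m) = 0.5·√(15051/0.19134) = 0.5·√(78665) = 140.24 Hz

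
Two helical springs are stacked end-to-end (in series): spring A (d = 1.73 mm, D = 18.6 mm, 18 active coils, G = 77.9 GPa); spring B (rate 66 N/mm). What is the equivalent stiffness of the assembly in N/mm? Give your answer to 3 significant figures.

0.745 N/mm

k_A = Gd⁴/(8D³N_a) = (77.9×10³)(1.73⁴)/(8·18.6³·18) = 0.75304 N/mm
Series: 1/k_eq = 1/0.75304 + 1/66 = 1.3431; k_eq = 0.74455 N/mm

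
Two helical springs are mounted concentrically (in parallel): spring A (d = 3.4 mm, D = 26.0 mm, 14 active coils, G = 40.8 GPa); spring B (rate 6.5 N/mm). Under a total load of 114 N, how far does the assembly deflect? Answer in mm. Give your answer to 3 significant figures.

12.3 mm

k_A = Gd⁴/(8D³N_a) = (40.8×10³)(3.4⁴)/(8·26.0³·14) = 2.7697 N/mm
Parallel: k_eq = 2.7697 + 6.5 = 9.2697 N/mm
δ = F/k_eq = 114/9.2697 = 12.298 mm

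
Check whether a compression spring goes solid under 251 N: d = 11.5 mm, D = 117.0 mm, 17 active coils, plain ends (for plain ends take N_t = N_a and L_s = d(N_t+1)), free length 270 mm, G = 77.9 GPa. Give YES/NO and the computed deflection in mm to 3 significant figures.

NO, δ = 40.1 mm

k = Gd⁴/(8D³N_a) = (77.9×10³)(11.5⁴)/(8·117.0³·17) = 6.2551 N/mm
N_t = 17; L_s = 11.5·18 = 207 mm; δ_solid = L₀ − L_s = 270 − 207 = 63 mm
δ = F/k = 251/6.2551 = 40.127 mm
δ < δ_solid → spring does not go solid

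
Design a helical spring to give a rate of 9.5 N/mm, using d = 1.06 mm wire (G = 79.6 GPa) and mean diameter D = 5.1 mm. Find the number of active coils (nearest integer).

10

N_a = Gd⁴/(8D³k) = (79.6×10³ × 1.06⁴)/(8 × 5.1³ × 9.5)
    = 100493 / 10081.5 = 9.968 → 10 coils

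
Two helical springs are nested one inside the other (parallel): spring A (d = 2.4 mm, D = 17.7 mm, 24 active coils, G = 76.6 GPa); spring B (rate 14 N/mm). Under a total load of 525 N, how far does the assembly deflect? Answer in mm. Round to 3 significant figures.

32.0 mm

k_A = Gd⁴/(8D³N_a) = (76.6×10³)(2.4⁴)/(8·17.7³·24) = 2.387 N/mm
Parallel: k_eq = 2.387 + 14 = 16.387 N/mm
δ = F/k_eq = 525/16.387 = 32.038 mm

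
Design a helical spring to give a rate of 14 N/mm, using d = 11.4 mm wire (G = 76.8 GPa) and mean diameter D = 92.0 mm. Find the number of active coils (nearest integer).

15

N_a = Gd⁴/(8D³k) = (76.8×10³ × 11.4⁴)/(8 × 92.0³ × 14)
    = 1.29712e+09 / 8.72131e+07 = 14.87 → 15 coils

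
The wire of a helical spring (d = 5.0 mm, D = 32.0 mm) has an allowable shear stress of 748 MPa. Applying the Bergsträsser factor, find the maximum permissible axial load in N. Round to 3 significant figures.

C = D/d = 32.0/5.0 = 6.4000
K_B = (4C+2)/(4C−3) = 27.600/22.600 = 1.2212
τ_max = K·8FD/(πd³) → F_max = τ_allow·πd³/(8DK)
F_max = 748·π·5.0³/(8·32.0·1.2212) = 2.9374e+05/312.64 = 939.55 N

940 N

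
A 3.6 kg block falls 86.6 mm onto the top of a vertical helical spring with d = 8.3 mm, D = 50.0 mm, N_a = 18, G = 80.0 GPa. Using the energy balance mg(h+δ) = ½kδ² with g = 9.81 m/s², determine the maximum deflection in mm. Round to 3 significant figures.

18.8 mm

k = Gd⁴/(8D³N_a) = (80.0×10³)(8.3⁴)/(8·50.0³·18) = 21.093 N/mm
W = mg = 3.6 × 9.81 = 35.316 N
½kδ² − Wδ − Wh = 0 → δ = (W + √(W² + 2kWh))/k
δ = (35.316 + √(1247.2 + 129018))/21.093 = (35.316 + 360.92)/21.093 = 18.786 mm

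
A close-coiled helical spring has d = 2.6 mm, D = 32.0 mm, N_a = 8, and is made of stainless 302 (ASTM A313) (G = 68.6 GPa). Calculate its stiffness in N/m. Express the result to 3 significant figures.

k = Gd⁴/(8D³N_a) = (68.6×10³ × 2.6⁴) / (8 × 32.0³ × 8)
  = 3.13486e+06 / 2.09715e+06 = 1.4948 N/mm = 1494.8 N/m

1490 N/m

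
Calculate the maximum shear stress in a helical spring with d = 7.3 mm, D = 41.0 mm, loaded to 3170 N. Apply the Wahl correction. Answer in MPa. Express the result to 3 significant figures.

1080 MPa

Spring index C = D/d = 41.0/7.3 = 5.6164
K_W = (4C−1)/(4C−4) + 0.615/C = 21.466/18.466 + 0.1095 = 1.2720
τ₀ = 8FD/(πd³) = 8·3170·41.0/(π·7.3³) = 1.03976e+06/1222.1 = 850.77 MPa
τ_max = K·τ₀ = 1.2720 × 850.77 = 1082.2 MPa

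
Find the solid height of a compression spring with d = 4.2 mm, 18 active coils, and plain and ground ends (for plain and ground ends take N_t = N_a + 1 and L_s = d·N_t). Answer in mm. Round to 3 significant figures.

79.8 mm

plain and ground ends: N_t = N_a + 1 = 18 + 1 = 19
L_s = d·N_t = 4.2 × 19 = 79.8 mm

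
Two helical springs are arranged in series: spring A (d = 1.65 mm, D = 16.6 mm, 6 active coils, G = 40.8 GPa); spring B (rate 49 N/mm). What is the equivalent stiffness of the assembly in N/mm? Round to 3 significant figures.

1.34 N/mm

k_A = Gd⁴/(8D³N_a) = (40.8×10³)(1.65⁴)/(8·16.6³·6) = 1.3773 N/mm
Series: 1/k_eq = 1/1.3773 + 1/49 = 0.74646; k_eq = 1.3397 N/mm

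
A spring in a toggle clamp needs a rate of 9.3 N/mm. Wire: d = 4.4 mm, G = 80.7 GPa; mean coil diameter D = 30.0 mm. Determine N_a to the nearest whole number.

N_a = Gd⁴/(8D³k) = (80.7×10³ × 4.4⁴)/(8 × 30.0³ × 9.3)
    = 3.02471e+07 / 2.0088e+06 = 15.06 → 15 coils

15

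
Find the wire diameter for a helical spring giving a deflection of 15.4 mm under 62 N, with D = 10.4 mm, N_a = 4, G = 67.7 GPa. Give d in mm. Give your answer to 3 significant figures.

1.21 mm

Required rate k = F/δ = 62/15.4 = 4.026 N/mm
d = (8D³N_a·k / G)^(1/4) = (8·10.4³·4·4.026 / (67.7×10³))^0.25
  = (2.1406)^0.25 = 1.2096 mm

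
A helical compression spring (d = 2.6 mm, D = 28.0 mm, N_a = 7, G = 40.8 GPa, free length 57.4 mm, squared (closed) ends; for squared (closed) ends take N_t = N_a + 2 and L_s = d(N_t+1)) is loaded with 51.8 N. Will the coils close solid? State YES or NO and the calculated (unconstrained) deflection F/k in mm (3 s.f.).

YES, δ = 34.2 mm

k = Gd⁴/(8D³N_a) = (40.8×10³)(2.6⁴)/(8·28.0³·7) = 1.5167 N/mm
N_t = 9; L_s = 2.6·10 = 26 mm; δ_solid = L₀ − L_s = 57.4 − 26 = 31.4 mm
δ = F/k = 51.8/1.5167 = 34.154 mm
δ ≥ δ_solid → spring goes solid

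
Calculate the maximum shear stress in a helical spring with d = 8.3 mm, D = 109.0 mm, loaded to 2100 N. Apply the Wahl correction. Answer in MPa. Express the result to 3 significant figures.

1130 MPa

Spring index C = D/d = 109.0/8.3 = 13.1325
K_W = (4C−1)/(4C−4) + 0.615/C = 51.530/48.530 + 0.0468 = 1.1086
τ₀ = 8FD/(πd³) = 8·2100·109.0/(π·8.3³) = 1.8312e+06/1796.3 = 1019.4 MPa
τ_max = K·τ₀ = 1.1086 × 1019.4 = 1130.2 MPa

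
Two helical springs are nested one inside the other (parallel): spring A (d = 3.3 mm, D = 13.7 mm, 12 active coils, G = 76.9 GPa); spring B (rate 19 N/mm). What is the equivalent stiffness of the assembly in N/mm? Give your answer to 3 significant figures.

k_A = Gd⁴/(8D³N_a) = (76.9×10³)(3.3⁴)/(8·13.7³·12) = 36.944 N/mm
Parallel: k_eq = 36.944 + 19 = 55.944 N/mm

55.9 N/mm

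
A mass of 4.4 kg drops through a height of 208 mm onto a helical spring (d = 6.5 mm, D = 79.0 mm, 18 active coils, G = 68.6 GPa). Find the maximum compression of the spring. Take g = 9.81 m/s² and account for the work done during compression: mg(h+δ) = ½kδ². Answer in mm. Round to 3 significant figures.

130 mm

k = Gd⁴/(8D³N_a) = (68.6×10³)(6.5⁴)/(8·79.0³·18) = 1.7248 N/mm
W = mg = 4.4 × 9.81 = 43.164 N
½kδ² − Wδ − Wh = 0 → δ = (W + √(W² + 2kWh))/k
δ = (43.164 + √(1863.1 + 30970.5))/1.7248 = (43.164 + 181.2)/1.7248 = 130.08 mm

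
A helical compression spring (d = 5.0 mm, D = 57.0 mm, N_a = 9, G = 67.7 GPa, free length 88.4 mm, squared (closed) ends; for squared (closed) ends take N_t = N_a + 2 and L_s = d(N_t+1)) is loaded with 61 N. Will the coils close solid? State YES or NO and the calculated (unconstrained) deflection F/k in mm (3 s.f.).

k = Gd⁴/(8D³N_a) = (67.7×10³)(5.0⁴)/(8·57.0³·9) = 3.1733 N/mm
N_t = 11; L_s = 5.0·12 = 60 mm; δ_solid = L₀ − L_s = 88.4 − 60 = 28.4 mm
δ = F/k = 61/3.1733 = 19.223 mm
δ < δ_solid → spring does not go solid

NO, δ = 19.2 mm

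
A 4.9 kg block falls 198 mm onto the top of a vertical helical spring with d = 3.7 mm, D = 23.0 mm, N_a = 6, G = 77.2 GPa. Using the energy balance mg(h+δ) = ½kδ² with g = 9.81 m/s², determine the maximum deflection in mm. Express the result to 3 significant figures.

k = Gd⁴/(8D³N_a) = (77.2×10³)(3.7⁴)/(8·23.0³·6) = 24.774 N/mm
W = mg = 4.9 × 9.81 = 48.069 N
½kδ² − Wδ − Wh = 0 → δ = (W + √(W² + 2kWh))/k
δ = (48.069 + √(2310.6 + 471585))/24.774 = (48.069 + 688.4)/24.774 = 29.727 mm

29.7 mm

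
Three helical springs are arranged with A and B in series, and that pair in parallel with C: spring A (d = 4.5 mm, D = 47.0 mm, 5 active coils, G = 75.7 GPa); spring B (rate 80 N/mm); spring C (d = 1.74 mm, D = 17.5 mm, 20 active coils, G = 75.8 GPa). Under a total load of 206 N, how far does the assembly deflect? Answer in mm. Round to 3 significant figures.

k_A = Gd⁴/(8D³N_a) = (75.7×10³)(4.5⁴)/(8·47.0³·5) = 7.4747 N/mm
k_C = Gd⁴/(8D³N_a) = (75.8×10³)(1.74⁴)/(8·17.5³·20) = 0.81027 N/mm
Springs A,B series: k_AB = 1/(1/7.4747+1/80) = 6.836 N/mm; parallel with C: k_eq = 6.836+0.81027 = 7.6462 N/mm
δ = F/k_eq = 206/7.6462 = 26.941 mm

26.9 mm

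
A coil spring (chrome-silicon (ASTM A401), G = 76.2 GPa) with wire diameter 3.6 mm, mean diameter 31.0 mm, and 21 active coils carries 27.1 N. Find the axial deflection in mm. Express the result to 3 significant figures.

k = Gd⁴/(8D³N_a) = (76.2×10³)(3.6⁴)/(8·31.0³·21) = 2.5572 N/mm
δ = F/k = 27.1 / 2.5572 = 10.597 mm

10.6 mm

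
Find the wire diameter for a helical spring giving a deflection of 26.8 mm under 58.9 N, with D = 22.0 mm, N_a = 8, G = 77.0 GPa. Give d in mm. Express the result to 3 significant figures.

2.10 mm

Required rate k = F/δ = 58.9/26.8 = 2.1978 N/mm
d = (8D³N_a·k / G)^(1/4) = (8·22.0³·8·2.1978 / (77.0×10³))^0.25
  = (19.451)^0.25 = 2.1001 mm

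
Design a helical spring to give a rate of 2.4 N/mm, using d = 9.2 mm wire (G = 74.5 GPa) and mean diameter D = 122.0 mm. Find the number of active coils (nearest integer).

N_a = Gd⁴/(8D³k) = (74.5×10³ × 9.2⁴)/(8 × 122.0³ × 2.4)
    = 5.33713e+08 / 3.48643e+07 = 15.31 → 15 coils

15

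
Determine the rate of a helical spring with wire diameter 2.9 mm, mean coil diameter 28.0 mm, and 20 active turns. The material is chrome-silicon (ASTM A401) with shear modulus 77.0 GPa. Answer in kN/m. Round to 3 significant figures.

1.55 kN/m

k = Gd⁴/(8D³N_a) = (77.0×10³ × 2.9⁴) / (8 × 28.0³ × 20)
  = 5.44606e+06 / 3.51232e+06 = 1.5506 N/mm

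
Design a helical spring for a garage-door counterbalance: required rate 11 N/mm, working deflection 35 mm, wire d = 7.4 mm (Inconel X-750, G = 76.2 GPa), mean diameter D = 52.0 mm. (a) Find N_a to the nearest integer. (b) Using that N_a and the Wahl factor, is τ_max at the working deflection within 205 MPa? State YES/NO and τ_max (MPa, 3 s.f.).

N_a = Gd⁴/(8D³k) = (76.2×10³)(7.4⁴)/(8·52.0³·11) = 18.47 → N_a = 18
Actual rate k = Gd⁴/(8D³·18) = 11.285 N/mm
Working load F = kδ = 11.285·35 = 394.98 N
C = 52.0/7.4 = 7.0270; K_W = (4C−1)/(4C−4)+0.615/C = 1.2120
τ_max = K_W·8FD/(πd³) = 1.2120·129.07 = 156.43 MPa
τ_max ≤ 205 MPa → acceptable

(a) 18 coils; (b) YES, τ_max = 156 MPa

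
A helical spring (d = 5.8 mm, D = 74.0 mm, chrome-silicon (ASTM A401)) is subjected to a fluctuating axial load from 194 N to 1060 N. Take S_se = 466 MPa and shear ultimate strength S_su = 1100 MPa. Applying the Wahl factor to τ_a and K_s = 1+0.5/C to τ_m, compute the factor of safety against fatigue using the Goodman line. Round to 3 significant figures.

C = D/d = 74.0/5.8 = 12.7586; K_W = (4C−1)/(4C−4)+0.615/C = 1.1120; K_s = 1+0.5/C = 1.0392
F_a = (F_max−F_min)/2 = 433 N; F_m = (F_max+F_min)/2 = 627 N
τ_a = K_W·8F_aD/(πd³) = 1.1120 × 418.19 = 465.02 MPa
τ_m = K_s·8F_mD/(πd³) = 1.0392 × 605.56 = 629.29 MPa
Goodman: 1/n_f = τ_a/S_se + τ_m/S_su = 465.02/466 + 629.29/1100 = 0.99790 + 0.57208 = 1.57
n_f = 1/1.57 = 0.6369

0.637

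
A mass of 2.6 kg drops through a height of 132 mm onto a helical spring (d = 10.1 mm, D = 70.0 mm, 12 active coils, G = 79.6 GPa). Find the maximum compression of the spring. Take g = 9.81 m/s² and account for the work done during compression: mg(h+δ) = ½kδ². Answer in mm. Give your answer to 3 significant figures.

17.4 mm

k = Gd⁴/(8D³N_a) = (79.6×10³)(10.1⁴)/(8·70.0³·12) = 25.156 N/mm
W = mg = 2.6 × 9.81 = 25.506 N
½kδ² − Wδ − Wh = 0 → δ = (W + √(W² + 2kWh))/k
δ = (25.506 + √(650.56 + 169387))/25.156 = (25.506 + 412.36)/25.156 = 17.406 mm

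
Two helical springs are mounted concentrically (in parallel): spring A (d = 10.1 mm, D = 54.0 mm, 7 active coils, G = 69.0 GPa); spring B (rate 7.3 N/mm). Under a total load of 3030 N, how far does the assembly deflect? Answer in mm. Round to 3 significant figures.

k_A = Gd⁴/(8D³N_a) = (69.0×10³)(10.1⁴)/(8·54.0³·7) = 81.426 N/mm
Parallel: k_eq = 81.426 + 7.3 = 88.726 N/mm
δ = F/k_eq = 3030/88.726 = 34.15 mm

34.1 mm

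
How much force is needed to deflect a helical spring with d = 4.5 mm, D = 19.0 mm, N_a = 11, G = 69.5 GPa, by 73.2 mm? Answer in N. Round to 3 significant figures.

k = Gd⁴/(8D³N_a) = (69.5×10³)(4.5⁴)/(8·19.0³·11) = 47.216 N/mm
F = k·δ = 47.216 × 73.2 = 3456.2 N

3460 N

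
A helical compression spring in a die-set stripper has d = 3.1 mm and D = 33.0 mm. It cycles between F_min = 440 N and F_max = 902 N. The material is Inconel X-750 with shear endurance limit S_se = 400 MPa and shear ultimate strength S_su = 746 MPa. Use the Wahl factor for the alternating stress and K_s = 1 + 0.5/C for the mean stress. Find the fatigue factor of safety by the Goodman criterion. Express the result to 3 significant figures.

C = D/d = 33.0/3.1 = 10.6452; K_W = (4C−1)/(4C−4)+0.615/C = 1.1355; K_s = 1+0.5/C = 1.0470
F_a = (F_max−F_min)/2 = 231 N; F_m = (F_max+F_min)/2 = 671 N
τ_a = K_W·8F_aD/(πd³) = 1.1355 × 651.6 = 739.91 MPa
τ_m = K_s·8F_mD/(πd³) = 1.0470 × 1892.7 = 1981.6 MPa
Goodman: 1/n_f = τ_a/S_se + τ_m/S_su = 739.91/400 + 1981.6/746 = 1.84978 + 2.65636 = 4.5061
n_f = 1/4.5061 = 0.2219

0.222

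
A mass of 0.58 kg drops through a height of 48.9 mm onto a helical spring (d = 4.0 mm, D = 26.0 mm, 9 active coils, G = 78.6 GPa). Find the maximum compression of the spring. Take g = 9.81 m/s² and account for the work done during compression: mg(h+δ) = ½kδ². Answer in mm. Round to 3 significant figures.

k = Gd⁴/(8D³N_a) = (78.6×10³)(4.0⁴)/(8·26.0³·9) = 15.9 N/mm
W = mg = 0.58 × 9.81 = 5.6898 N
½kδ² − Wδ − Wh = 0 → δ = (W + √(W² + 2kWh))/k
δ = (5.6898 + √(32.374 + 8848.01))/15.9 = (5.6898 + 94.236)/15.9 = 6.2844 mm

6.28 mm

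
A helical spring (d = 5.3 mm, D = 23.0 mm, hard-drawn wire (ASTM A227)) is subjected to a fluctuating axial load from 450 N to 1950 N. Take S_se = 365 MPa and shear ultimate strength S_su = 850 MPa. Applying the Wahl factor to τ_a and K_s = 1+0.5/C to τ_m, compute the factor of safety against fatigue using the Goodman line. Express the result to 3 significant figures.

C = D/d = 23.0/5.3 = 4.3396; K_W = (4C−1)/(4C−4)+0.615/C = 1.3663; K_s = 1+0.5/C = 1.1152
F_a = (F_max−F_min)/2 = 750 N; F_m = (F_max+F_min)/2 = 1200 N
τ_a = K_W·8F_aD/(πd³) = 1.3663 × 295.05 = 403.13 MPa
τ_m = K_s·8F_mD/(πd³) = 1.1152 × 472.09 = 526.48 MPa
Goodman: 1/n_f = τ_a/S_se + τ_m/S_su = 403.13/365 + 526.48/850 = 1.10447 + 0.61939 = 1.7239
n_f = 1/1.7239 = 0.5801

0.580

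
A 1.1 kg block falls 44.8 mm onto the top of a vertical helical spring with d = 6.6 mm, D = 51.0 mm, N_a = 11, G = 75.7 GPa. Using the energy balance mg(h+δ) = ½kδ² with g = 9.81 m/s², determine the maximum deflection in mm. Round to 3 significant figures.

9.78 mm

k = Gd⁴/(8D³N_a) = (75.7×10³)(6.6⁴)/(8·51.0³·11) = 12.305 N/mm
W = mg = 1.1 × 9.81 = 10.791 N
½kδ² − Wδ − Wh = 0 → δ = (W + √(W² + 2kWh))/k
δ = (10.791 + √(116.45 + 11897.3))/12.305 = (10.791 + 109.61)/12.305 = 9.7846 mm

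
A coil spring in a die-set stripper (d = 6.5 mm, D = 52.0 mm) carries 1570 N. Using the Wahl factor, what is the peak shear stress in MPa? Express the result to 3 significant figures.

Spring index C = D/d = 52.0/6.5 = 8.0000
K_W = (4C−1)/(4C−4) + 0.615/C = 31.000/28.000 + 0.0769 = 1.1840
τ₀ = 8FD/(πd³) = 8·1570·52.0/(π·6.5³) = 653120/862.76 = 757.01 MPa
τ_max = K·τ₀ = 1.1840 × 757.01 = 896.32 MPa

896 MPa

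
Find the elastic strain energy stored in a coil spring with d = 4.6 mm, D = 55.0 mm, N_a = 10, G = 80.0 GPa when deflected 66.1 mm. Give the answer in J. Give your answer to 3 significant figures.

5.88 J

k = Gd⁴/(8D³N_a) = (80.0×10³)(4.6⁴)/(8·55.0³·10) = 2.6912 N/mm
U = ½kδ² = 0.5 × 2.6912 × 66.1² = 5879.2 N·mm = 5.8792 J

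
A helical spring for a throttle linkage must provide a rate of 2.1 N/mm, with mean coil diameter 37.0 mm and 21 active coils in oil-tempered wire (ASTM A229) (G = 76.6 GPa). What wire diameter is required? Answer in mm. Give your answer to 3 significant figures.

d = (8D³N_a·k / G)^(1/4) = (8·37.0³·21·2.1 / (76.6×10³))^0.25
  = (233.29)^0.25 = 3.9082 mm

3.91 mm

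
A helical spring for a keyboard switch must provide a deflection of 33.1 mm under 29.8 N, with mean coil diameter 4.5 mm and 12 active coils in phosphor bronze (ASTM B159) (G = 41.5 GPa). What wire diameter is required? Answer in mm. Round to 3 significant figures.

Required rate k = F/δ = 29.8/33.1 = 0.9003 N/mm
d = (8D³N_a·k / G)^(1/4) = (8·4.5³·12·0.9003 / (41.5×10³))^0.25
  = (0.18978)^0.25 = 0.6600 mm

0.660 mm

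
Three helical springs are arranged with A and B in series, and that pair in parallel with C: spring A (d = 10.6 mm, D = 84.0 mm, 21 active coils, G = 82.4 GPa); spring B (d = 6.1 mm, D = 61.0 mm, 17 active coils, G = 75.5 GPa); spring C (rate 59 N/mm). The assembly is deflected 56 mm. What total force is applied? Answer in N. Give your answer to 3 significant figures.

3450 N

k_A = Gd⁴/(8D³N_a) = (82.4×10³)(10.6⁴)/(8·84.0³·21) = 10.447 N/mm
k_B = Gd⁴/(8D³N_a) = (75.5×10³)(6.1⁴)/(8·61.0³·17) = 3.3864 N/mm
Springs A,B series: k_AB = 1/(1/10.447+1/3.3864) = 2.5574 N/mm; parallel with C: k_eq = 2.5574+59 = 61.557 N/mm
F = k_eq·δ = 61.557·56 = 3447.2 N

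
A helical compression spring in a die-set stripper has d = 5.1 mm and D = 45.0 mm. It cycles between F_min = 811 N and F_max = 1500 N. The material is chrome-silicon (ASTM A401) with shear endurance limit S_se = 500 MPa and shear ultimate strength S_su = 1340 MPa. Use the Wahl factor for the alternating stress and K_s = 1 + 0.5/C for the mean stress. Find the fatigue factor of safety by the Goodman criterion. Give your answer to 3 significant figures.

0.675

C = D/d = 45.0/5.1 = 8.8235; K_W = (4C−1)/(4C−4)+0.615/C = 1.1656; K_s = 1+0.5/C = 1.0567
F_a = (F_max−F_min)/2 = 344.5 N; F_m = (F_max+F_min)/2 = 1155.5 N
τ_a = K_W·8F_aD/(πd³) = 1.1656 × 297.6 = 346.87 MPa
τ_m = K_s·8F_mD/(πd³) = 1.0567 × 998.19 = 1054.8 MPa
Goodman: 1/n_f = τ_a/S_se + τ_m/S_su = 346.87/500 + 1054.8/1340 = 0.69374 + 0.78713 = 1.4809
n_f = 1/1.4809 = 0.6753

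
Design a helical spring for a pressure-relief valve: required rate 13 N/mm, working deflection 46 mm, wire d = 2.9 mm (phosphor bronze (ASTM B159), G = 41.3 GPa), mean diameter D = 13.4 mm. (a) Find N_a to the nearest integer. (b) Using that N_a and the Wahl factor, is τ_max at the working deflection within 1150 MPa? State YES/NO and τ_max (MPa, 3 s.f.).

N_a = Gd⁴/(8D³k) = (41.3×10³)(2.9⁴)/(8·13.4³·13) = 11.67 → N_a = 12
Actual rate k = Gd⁴/(8D³·12) = 12.646 N/mm
Working load F = kδ = 12.646·46 = 581.72 N
C = 13.4/2.9 = 4.6207; K_W = (4C−1)/(4C−4)+0.615/C = 1.3402
τ_max = K_W·8FD/(πd³) = 1.3402·813.89 = 1090.8 MPa
τ_max ≤ 1150 MPa → acceptable

(a) 12 coils; (b) YES, τ_max = 1090 MPa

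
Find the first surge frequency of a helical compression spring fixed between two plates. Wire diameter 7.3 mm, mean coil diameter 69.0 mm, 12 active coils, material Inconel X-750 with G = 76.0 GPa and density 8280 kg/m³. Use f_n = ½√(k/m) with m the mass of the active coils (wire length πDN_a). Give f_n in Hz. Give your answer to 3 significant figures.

k = Gd⁴/(8D³N_a) = (76.0×10³)(7.3⁴)/(8·69.0³·12) = 6.8436 N/mm = 6843.6 N/m
Wire length L = πDN_a = π·69.0·12 = 2601.2 mm
m = ρ·(πd²/4)·L = 8280 × 41.854×10⁻⁶ m² × 2.6012 m = 0.90146 kg
f_n = ½√(k/m) = 0.5·√(6843.6/0.90146) = 0.5·√(7591.7) = 43.565 Hz

43.6 Hz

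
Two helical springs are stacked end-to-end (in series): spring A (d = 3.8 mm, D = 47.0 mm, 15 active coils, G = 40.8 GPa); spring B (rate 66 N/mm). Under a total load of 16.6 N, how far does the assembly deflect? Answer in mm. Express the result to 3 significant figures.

k_A = Gd⁴/(8D³N_a) = (40.8×10³)(3.8⁴)/(8·47.0³·15) = 0.68284 N/mm
Series: 1/k_eq = 1/0.68284 + 1/66 = 1.4796; k_eq = 0.67585 N/mm
δ = F/k_eq = 16.6/0.67585 = 24.562 mm

24.6 mm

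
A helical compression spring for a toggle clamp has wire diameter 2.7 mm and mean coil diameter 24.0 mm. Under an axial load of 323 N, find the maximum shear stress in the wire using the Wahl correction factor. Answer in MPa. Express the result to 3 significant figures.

Spring index C = D/d = 24.0/2.7 = 8.8889
K_W = (4C−1)/(4C−4) + 0.615/C = 34.556/31.556 + 0.0692 = 1.1643
τ₀ = 8FD/(πd³) = 8·323·24.0/(π·2.7³) = 62016/61.836 = 1002.9 MPa
τ_max = K·τ₀ = 1.1643 × 1002.9 = 1167.6 MPa

1170 MPa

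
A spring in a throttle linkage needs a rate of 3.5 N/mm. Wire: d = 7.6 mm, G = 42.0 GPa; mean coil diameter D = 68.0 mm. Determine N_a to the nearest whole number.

N_a = Gd⁴/(8D³k) = (42.0×10³ × 7.6⁴)/(8 × 68.0³ × 3.5)
    = 1.40121e+08 / 8.8041e+06 = 15.92 → 16 coils

16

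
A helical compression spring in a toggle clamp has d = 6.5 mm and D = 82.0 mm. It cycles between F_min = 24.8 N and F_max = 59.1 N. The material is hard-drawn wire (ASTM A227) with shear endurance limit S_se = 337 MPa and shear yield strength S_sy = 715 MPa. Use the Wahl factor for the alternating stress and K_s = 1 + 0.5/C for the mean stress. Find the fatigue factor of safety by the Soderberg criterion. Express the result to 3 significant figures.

11.2

C = D/d = 82.0/6.5 = 12.6154; K_W = (4C−1)/(4C−4)+0.615/C = 1.1133; K_s = 1+0.5/C = 1.0396
F_a = (F_max−F_min)/2 = 17.15 N; F_m = (F_max+F_min)/2 = 41.95 N
τ_a = K_W·8F_aD/(πd³) = 1.1133 × 13.04 = 14.518 MPa
τ_m = K_s·8F_mD/(πd³) = 1.0396 × 31.897 = 33.161 MPa
Soderberg: 1/n_f = τ_a/S_se + τ_m/S_sy = 14.518/337 + 33.161/715 = 0.04308 + 0.04638 = 0.089458
n_f = 1/0.089458 = 11.18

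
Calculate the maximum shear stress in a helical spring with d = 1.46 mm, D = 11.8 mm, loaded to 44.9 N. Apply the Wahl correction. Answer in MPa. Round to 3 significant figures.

512 MPa

Spring index C = D/d = 11.8/1.46 = 8.0822
K_W = (4C−1)/(4C−4) + 0.615/C = 31.329/28.329 + 0.0761 = 1.1820
τ₀ = 8FD/(πd³) = 8·44.9·11.8/(π·1.46³) = 4238.56/9.7771 = 433.52 MPa
τ_max = K·τ₀ = 1.1820 × 433.52 = 512.42 MPa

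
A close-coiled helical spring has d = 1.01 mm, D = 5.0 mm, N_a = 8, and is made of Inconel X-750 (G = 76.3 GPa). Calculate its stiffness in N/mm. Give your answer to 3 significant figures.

k = Gd⁴/(8D³N_a) = (76.3×10³ × 1.01⁴) / (8 × 5.0³ × 8)
  = 79398.1 / 8000 = 9.9248 N/mm

9.92 N/mm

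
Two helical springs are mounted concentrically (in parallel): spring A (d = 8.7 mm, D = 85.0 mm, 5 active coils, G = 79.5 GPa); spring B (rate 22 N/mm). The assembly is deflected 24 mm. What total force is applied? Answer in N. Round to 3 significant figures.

973 N

k_A = Gd⁴/(8D³N_a) = (79.5×10³)(8.7⁴)/(8·85.0³·5) = 18.541 N/mm
Parallel: k_eq = 18.541 + 22 = 40.541 N/mm
F = k_eq·δ = 40.541·24 = 972.98 N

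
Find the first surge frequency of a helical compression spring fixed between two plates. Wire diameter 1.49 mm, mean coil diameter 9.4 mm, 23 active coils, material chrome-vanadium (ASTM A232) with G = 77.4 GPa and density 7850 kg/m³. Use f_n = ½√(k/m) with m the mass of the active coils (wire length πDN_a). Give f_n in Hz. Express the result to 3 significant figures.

k = Gd⁴/(8D³N_a) = (77.4×10³)(1.49⁴)/(8·9.4³·23) = 2.4962 N/mm = 2496.2 N/m
Wire length L = πDN_a = π·9.4·23 = 679.21 mm
m = ρ·(πd²/4)·L = 7850 × 1.7437×10⁻⁶ m² × 0.67921 m = 0.0092969 kg
f_n = ½√(k/m) = 0.5·√(2496.2/0.0092969) = 0.5·√(2.685e+05) = 259.09 Hz

259 Hz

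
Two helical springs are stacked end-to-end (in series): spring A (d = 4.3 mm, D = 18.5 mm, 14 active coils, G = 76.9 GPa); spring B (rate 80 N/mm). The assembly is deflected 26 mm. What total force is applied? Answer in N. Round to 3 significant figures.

k_A = Gd⁴/(8D³N_a) = (76.9×10³)(4.3⁴)/(8·18.5³·14) = 37.074 N/mm
Series: 1/k_eq = 1/37.074 + 1/80 = 0.039473; k_eq = 25.334 N/mm
F = k_eq·δ = 25.334·26 = 658.67 N

659 N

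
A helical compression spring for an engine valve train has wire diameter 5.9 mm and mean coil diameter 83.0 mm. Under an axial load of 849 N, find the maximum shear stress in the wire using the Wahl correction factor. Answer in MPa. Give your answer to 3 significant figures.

962 MPa

Spring index C = D/d = 83.0/5.9 = 14.0678
K_W = (4C−1)/(4C−4) + 0.615/C = 55.271/52.271 + 0.0437 = 1.1011
τ₀ = 8FD/(πd³) = 8·849·83.0/(π·5.9³) = 563736/645.22 = 873.72 MPa
τ_max = K·τ₀ = 1.1011 × 873.72 = 962.06 MPa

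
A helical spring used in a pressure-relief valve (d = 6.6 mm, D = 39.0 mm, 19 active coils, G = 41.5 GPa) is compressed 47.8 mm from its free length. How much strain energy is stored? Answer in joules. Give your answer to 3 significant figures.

9.98 J

k = Gd⁴/(8D³N_a) = (41.5×10³)(6.6⁴)/(8·39.0³·19) = 8.7335 N/mm
U = ½kδ² = 0.5 × 8.7335 × 47.8² = 9977.3 N·mm = 9.9773 J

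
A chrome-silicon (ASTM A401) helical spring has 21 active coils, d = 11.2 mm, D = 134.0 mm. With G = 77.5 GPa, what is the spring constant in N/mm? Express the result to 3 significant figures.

3.02 N/mm

k = Gd⁴/(8D³N_a) = (77.5×10³ × 11.2⁴) / (8 × 134.0³ × 21)
  = 1.21948e+09 / 4.04225e+08 = 3.0168 N/mm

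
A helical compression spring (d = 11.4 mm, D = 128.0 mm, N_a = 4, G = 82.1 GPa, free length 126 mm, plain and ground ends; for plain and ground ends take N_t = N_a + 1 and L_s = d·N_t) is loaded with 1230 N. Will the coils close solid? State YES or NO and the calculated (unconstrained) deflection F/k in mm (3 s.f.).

k = Gd⁴/(8D³N_a) = (82.1×10³)(11.4⁴)/(8·128.0³·4) = 20.662 N/mm
N_t = 5; L_s = 11.4·5 = 57 mm; δ_solid = L₀ − L_s = 126 − 57 = 69 mm
δ = F/k = 1230/20.662 = 59.528 mm
δ < δ_solid → spring does not go solid

NO, δ = 59.5 mm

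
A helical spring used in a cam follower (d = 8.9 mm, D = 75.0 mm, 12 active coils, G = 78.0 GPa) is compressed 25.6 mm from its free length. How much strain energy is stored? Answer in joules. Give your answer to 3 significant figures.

3.96 J

k = Gd⁴/(8D³N_a) = (78.0×10³)(8.9⁴)/(8·75.0³·12) = 12.084 N/mm
U = ½kδ² = 0.5 × 12.084 × 25.6² = 3959.6 N·mm = 3.9596 J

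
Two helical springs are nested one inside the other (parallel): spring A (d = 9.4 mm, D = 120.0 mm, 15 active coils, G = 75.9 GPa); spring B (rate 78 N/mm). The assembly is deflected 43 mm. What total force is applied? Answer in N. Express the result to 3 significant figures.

3480 N

k_A = Gd⁴/(8D³N_a) = (75.9×10³)(9.4⁴)/(8·120.0³·15) = 2.8578 N/mm
Parallel: k_eq = 2.8578 + 78 = 80.858 N/mm
F = k_eq·δ = 80.858·43 = 3476.9 N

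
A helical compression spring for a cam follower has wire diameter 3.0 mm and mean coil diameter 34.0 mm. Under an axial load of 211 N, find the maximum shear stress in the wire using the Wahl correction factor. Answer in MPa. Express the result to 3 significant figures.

762 MPa

Spring index C = D/d = 34.0/3.0 = 11.3333
K_W = (4C−1)/(4C−4) + 0.615/C = 44.333/41.333 + 0.0543 = 1.1268
τ₀ = 8FD/(πd³) = 8·211·34.0/(π·3.0³) = 57392/84.823 = 676.61 MPa
τ_max = K·τ₀ = 1.1268 × 676.61 = 762.43 MPa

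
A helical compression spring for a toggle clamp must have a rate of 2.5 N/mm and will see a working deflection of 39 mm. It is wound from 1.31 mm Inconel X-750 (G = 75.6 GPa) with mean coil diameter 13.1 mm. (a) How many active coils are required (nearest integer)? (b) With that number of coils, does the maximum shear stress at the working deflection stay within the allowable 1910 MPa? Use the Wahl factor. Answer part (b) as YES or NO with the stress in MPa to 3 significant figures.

N_a = Gd⁴/(8D³k) = (75.6×10³)(1.31⁴)/(8·13.1³·2.5) = 4.952 → N_a = 5
Actual rate k = Gd⁴/(8D³·5) = 2.4759 N/mm
Working load F = kδ = 2.4759·39 = 96.56 N
C = 13.1/1.31 = 10.0000; K_W = (4C−1)/(4C−4)+0.615/C = 1.1448
τ_max = K_W·8FD/(πd³) = 1.1448·1432.8 = 1640.4 MPa
τ_max ≤ 1910 MPa → acceptable

(a) 5 coils; (b) YES, τ_max = 1640 MPa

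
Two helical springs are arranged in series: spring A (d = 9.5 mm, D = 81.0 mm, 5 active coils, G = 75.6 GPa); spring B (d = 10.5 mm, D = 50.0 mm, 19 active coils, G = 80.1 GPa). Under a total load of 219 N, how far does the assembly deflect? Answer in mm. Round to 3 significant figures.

k_A = Gd⁴/(8D³N_a) = (75.6×10³)(9.5⁴)/(8·81.0³·5) = 28.967 N/mm
k_B = Gd⁴/(8D³N_a) = (80.1×10³)(10.5⁴)/(8·50.0³·19) = 51.243 N/mm
Series: 1/k_eq = 1/28.967 + 1/51.243 = 0.054037; k_eq = 18.506 N/mm
δ = F/k_eq = 219/18.506 = 11.834 mm

11.8 mm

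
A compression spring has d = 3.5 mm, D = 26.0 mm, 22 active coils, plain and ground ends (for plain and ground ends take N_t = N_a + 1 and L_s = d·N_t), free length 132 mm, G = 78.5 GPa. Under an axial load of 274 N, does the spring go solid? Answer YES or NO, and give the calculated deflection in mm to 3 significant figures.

k = Gd⁴/(8D³N_a) = (78.5×10³)(3.5⁴)/(8·26.0³·22) = 3.8081 N/mm
N_t = 23; L_s = 3.5·23 = 80.5 mm; δ_solid = L₀ − L_s = 132 − 80.5 = 51.5 mm
δ = F/k = 274/3.8081 = 71.952 mm
δ ≥ δ_solid → spring goes solid

YES, δ = 72.0 mm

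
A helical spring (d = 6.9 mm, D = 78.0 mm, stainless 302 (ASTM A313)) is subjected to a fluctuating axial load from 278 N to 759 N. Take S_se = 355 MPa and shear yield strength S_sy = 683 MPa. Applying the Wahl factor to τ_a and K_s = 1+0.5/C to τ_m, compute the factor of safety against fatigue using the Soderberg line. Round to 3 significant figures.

1.06

C = D/d = 78.0/6.9 = 11.3043; K_W = (4C−1)/(4C−4)+0.615/C = 1.1272; K_s = 1+0.5/C = 1.0442
F_a = (F_max−F_min)/2 = 240.5 N; F_m = (F_max+F_min)/2 = 518.5 N
τ_a = K_W·8F_aD/(πd³) = 1.1272 × 145.41 = 163.91 MPa
τ_m = K_s·8F_mD/(πd³) = 1.0442 × 313.5 = 327.37 MPa
Soderberg: 1/n_f = τ_a/S_se + τ_m/S_sy = 163.91/355 + 327.37/683 = 0.46171 + 0.47931 = 0.94102
n_f = 1/0.94102 = 1.063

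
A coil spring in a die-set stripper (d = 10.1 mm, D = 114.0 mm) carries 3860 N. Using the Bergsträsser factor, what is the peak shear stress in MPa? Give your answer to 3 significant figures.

Spring index C = D/d = 114.0/10.1 = 11.2871
K_B = (4C+2)/(4C−3) = 47.149/42.149 = 1.1186
τ₀ = 8FD/(πd³) = 8·3860·114.0/(π·10.1³) = 3.52032e+06/3236.8 = 1087.6 MPa
τ_max = K·τ₀ = 1.1186 × 1087.6 = 1216.6 MPa

1220 MPa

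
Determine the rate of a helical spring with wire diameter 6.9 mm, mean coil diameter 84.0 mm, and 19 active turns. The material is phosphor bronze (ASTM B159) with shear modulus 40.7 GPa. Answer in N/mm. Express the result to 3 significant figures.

1.02 N/mm

k = Gd⁴/(8D³N_a) = (40.7×10³ × 6.9⁴) / (8 × 84.0³ × 19)
  = 9.22552e+07 / 9.0091e+07 = 1.024 N/mm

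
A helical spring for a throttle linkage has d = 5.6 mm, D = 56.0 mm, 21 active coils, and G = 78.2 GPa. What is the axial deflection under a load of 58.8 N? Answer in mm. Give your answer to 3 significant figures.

22.6 mm

k = Gd⁴/(8D³N_a) = (78.2×10³)(5.6⁴)/(8·56.0³·21) = 2.6067 N/mm
δ = F/k = 58.8 / 2.6067 = 22.558 mm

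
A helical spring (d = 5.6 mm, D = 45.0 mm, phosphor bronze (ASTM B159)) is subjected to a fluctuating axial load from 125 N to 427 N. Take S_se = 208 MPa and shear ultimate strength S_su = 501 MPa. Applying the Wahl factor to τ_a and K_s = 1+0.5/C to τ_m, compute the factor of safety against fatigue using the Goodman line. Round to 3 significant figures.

1.06

C = D/d = 45.0/5.6 = 8.0357; K_W = (4C−1)/(4C−4)+0.615/C = 1.1831; K_s = 1+0.5/C = 1.0622
F_a = (F_max−F_min)/2 = 151 N; F_m = (F_max+F_min)/2 = 276 N
τ_a = K_W·8F_aD/(πd³) = 1.1831 × 98.529 = 116.57 MPa
τ_m = K_s·8F_mD/(πd³) = 1.0622 × 180.09 = 191.3 MPa
Goodman: 1/n_f = τ_a/S_se + τ_m/S_su = 116.57/208 + 191.3/501 = 0.56045 + 0.38183 = 0.94228
n_f = 1/0.94228 = 1.061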